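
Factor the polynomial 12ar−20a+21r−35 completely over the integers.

Group as (12ar−20a) + (21r−35) = 4a(3r−5) + 7(3r−5).
Both groups share the factor (3r−5).

(3r−5)(4a+7)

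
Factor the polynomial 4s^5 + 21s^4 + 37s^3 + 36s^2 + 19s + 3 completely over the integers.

(4s + 1)(s + 1)(s + 3)(s^2 + s + 1)

By the rational root theorem, s = -1 is a root, so (s + 1) is a factor; dividing leaves 4s^4 + 17s^3 + 20s^2 + 16s + 3.
Then s = -3 is a root, giving the factor (s + 3) and quotient 4s^3 + 5s^2 + 5s + 1.
Continuing, s = -1/4 is a root, giving the factor (4s + 1) and quotient s^2 + s + 1.
The quadratic s^2 + s + 1 has discriminant -3 < 0 and is irreducible over ℤ.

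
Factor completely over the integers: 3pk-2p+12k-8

(3k-2)(p+4)

Group as (3pk-2p) + (12k-8) = p(3k-2) + 4(3k-2).
Both groups share the factor (3k-2).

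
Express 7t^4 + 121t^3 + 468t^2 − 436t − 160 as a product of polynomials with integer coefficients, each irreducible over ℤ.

Testing divisors of the constant over divisors of the leading coefficient, t = −2/7 is a root, giving the factor (7t + 2) and quotient t^3 + 17t^2 + 62t − 80.
Next, t = −8 is a root, so (t + 8) divides it; the quotient is t^2 + 9t − 10.
The remaining quadratic factors as (t + 10)(t − 1).

(7t + 2)(t + 10)(t + 8)(t − 1)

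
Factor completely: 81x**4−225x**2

9x**2(3x+5)(3x−5)

Factor out 9x**2, leaving 9x**2−25, which is a difference of two squares.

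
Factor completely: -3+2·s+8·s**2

(2·s-1)·(4·s+3)

Need a pair with product 8·(-3) = -24 and sum 2: that's -4 and 6.
Split the middle term: 8·s**2-4·s + 6·s-3 = 4·s·(2·s-1) + 3·(2·s-1).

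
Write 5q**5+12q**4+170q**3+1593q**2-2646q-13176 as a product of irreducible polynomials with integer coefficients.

Among the possible rational roots, q = -6 is a root, so (q+6) is a factor; dividing leaves 5q**4-18q**3+278q**2-75q-2196.
Continuing, q = -12/5 is a root, giving the factor (5q+12) and quotient q**3-6q**2+70q-183.
Next, q = 3 is a root, giving the factor (q-3) and quotient q**2-3q+61.
The quadratic q**2-3q+61 has discriminant -235 < 0 and is irreducible over ℤ.

(5q+12)(q+6)(q-3)(q**2-3q+61)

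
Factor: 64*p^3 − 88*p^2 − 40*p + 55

(8*p − 11)*(8*p^2 − 5)

Group as (64*p^3 − 40*p) + (−88*p^2 + 55) = 8*p*(8*p^2 − 5) − 11*(8*p^2 − 5).
Both groups share the factor (8*p^2 − 5).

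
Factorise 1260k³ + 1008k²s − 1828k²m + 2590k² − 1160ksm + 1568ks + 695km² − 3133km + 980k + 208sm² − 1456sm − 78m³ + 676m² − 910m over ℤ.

(10k + 8s − 3m + 5)(14k − 13m)(9k − 2m + 14)

Group: 10k(126k² − 145km + 196k + 26m² − 182m) + (8s − 3m + 5)(126k² − 145km + 196k + 26m² − 182m); both groups contain (126k² − 145km + 196k + 26m² − 182m), so (10k + 8s − 3m + 5) is a factor with cofactor 126k² − 145km + 196k + 26m² − 182m.
The cofactor groups again: 126k² − 145km + 196k + 26m² − 182m = 9k(14k − 13m) + (−2m + 14)(14k − 13m); both groups contain (14k − 13m), giving (9k − 2m + 14)(14k − 13m).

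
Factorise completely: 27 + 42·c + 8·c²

Need a pair with product 8·27 = 216 and sum 42: that's 36 and 6.
Split the middle term: 8·c² + 36·c + 6·c + 27 = 4·c·(2·c + 9) + 3·(2·c + 9).

(2·c + 9)·(4·c + 3)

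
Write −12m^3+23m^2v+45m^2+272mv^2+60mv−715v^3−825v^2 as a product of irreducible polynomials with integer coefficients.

−(3m−11v)(4m−13v−15)(m+5v)

Group: 4m(−3m^2−4mv+55v^2) + (−13v−15)(−3m^2−4mv+55v^2); both groups contain (−3m^2−4mv+55v^2), so (4m−13v−15) is a factor with cofactor −3m^2−4mv+55v^2.
The cofactor groups again: −3m^2−4mv+55v^2 = −m(3m−11v) − 5v(3m−11v); both groups contain (3m−11v), giving −(m+5v)(3m−11v).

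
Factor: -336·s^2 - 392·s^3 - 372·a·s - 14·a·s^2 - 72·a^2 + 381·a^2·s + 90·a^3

(15·a - 14·s - 12)·(6·a + 7·s)·(a + 4·s)

Group: 15·a·(6·a^2 + 31·a·s + 28·s^2) + (-14·s - 12)·(6·a^2 + 31·a·s + 28·s^2); both groups contain (6·a^2 + 31·a·s + 28·s^2), so (15·a - 14·s - 12) is a factor with cofactor 6·a^2 + 31·a·s + 28·s^2.
The cofactor groups again: 6·a^2 + 31·a·s + 28·s^2 = a·(6·a + 7·s) + 4·s·(6·a + 7·s); both groups contain (6·a + 7·s), giving (a + 4·s)·(6·a + 7·s).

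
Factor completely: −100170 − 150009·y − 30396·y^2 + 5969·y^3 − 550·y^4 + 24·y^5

(4·y + 9)·(6·y + 5)·(y − 14)·(y^2 − 12·y + 159)

By the rational root theorem, y = −9/4 is a root, so (4·y + 9) divides it; the quotient is 6·y^4 − 151·y^3 + 1832·y^2 − 11721·y − 11130.
Continuing, y = 14 is a root, so (y − 14) is a factor; dividing leaves 6·y^3 − 67·y^2 + 894·y + 795.
Then y = −5/6 is a root, so (6·y + 5) is a factor; dividing leaves y^2 − 12·y + 159.
The quadratic y^2 − 12·y + 159 has discriminant −492 < 0 and is irreducible over ℤ.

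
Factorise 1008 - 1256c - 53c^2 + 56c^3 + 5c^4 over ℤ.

Testing divisors of the constant over divisors of the leading coefficient, c = -7 is a root, so (c + 7) is a factor; dividing leaves 5c^3 + 21c^2 - 200c + 144.
Next, c = 4 is a root, giving the factor (c - 4) and quotient 5c^2 + 41c - 36.
The remaining quadratic factors as (5c - 4)(c + 9).

(5c - 4)(c + 7)(c + 9)(c - 4)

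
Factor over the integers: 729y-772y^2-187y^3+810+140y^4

By the rational root theorem, y = 9/5 is a root, so (5y-9) is a factor; dividing leaves 28y^3+13y^2-131y-90.
Continuing, y = -2 is a root, so (y+2) is a factor; dividing leaves 28y^2-43y-45.
The remaining quadratic factors as (4y-9)(7y+5).

(4y-9)(5y-9)(7y+5)(y+2)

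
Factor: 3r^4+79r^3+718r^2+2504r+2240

(3r+4)(r+10)(r+7)(r+8)

By the rational root theorem, r = -8 is a root, so (r+8) divides it; the quotient is 3r^3+55r^2+278r+280.
Then r = -4/3 is a root, so (3r+4) divides it; the quotient is r^2+17r+70.
The remaining quadratic factors as (r+10)(r+7).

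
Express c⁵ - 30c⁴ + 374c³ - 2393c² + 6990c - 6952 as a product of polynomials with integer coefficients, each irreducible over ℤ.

Testing divisors of the constant over divisors of the leading coefficient, c = 4 is a root, so (c - 4) divides it; the quotient is c⁴ - 26c³ + 270c² - 1313c + 1738.
Then c = 11 is a root, so (c - 11) is a factor; dividing leaves c³ - 15c² + 105c - 158.
Then c = 2 is a root, so (c - 2) divides it; the quotient is c² - 13c + 79.
The quadratic c² - 13c + 79 has discriminant -147 < 0 and is irreducible over ℤ.

(c - 11)(c - 2)(c - 4)(c² - 13c + 79)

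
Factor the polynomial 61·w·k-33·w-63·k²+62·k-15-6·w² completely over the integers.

Group: -6·w·(w-9·k+5) + (7·k-3)·(w-9·k+5); both groups contain (w-9·k+5).

-(6·w-7·k+3)·(w-9·k+5)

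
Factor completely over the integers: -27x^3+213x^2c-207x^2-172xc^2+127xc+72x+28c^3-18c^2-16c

-(3x-2c-1)(9x-2c)(x-7c+8)

Group: 9x(-3x^2+23xc-23x-14c^2+9c+8) - 2c(-3x^2+23xc-23x-14c^2+9c+8); both groups contain (-3x^2+23xc-23x-14c^2+9c+8), so (9x-2c) is a factor with cofactor -3x^2+23xc-23x-14c^2+9c+8.
The cofactor groups again: -3x^2+23xc-23x-14c^2+9c+8 = -3x(x-7c+8) + (2c+1)(x-7c+8); both groups contain (x-7c+8), giving -(3x-2c-1)(x-7c+8).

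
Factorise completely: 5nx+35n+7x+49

(5n+7)(x+7)

Group as (5nx+35n) + (7x+49) = 5n(x+7) + 7(x+7).
Both groups share the factor (x+7).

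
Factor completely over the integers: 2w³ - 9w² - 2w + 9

Group as (2w³ - 2w) + (-9w² + 9) = 2w(w² - 1) - 9(w² - 1).
Both groups share the factor (w² - 1).

(2w - 9)(w + 1)(w - 1)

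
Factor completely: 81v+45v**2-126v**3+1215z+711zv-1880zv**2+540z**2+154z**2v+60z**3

Group: 15z(4z**2+10zv+36z-126v**2+45v+81) + v(4z**2+10zv+36z-126v**2+45v+81); both groups contain (4z**2+10zv+36z-126v**2+45v+81), so (15z+v) is a factor with cofactor 4z**2+10zv+36z-126v**2+45v+81.
The cofactor groups again: 4z**2+10zv+36z-126v**2+45v+81 = 2z(2z-9v+9) + (14v+9)(2z-9v+9); both groups contain (2z-9v+9), giving (2z+14v+9)(2z-9v+9).

(2z-9v+9)(2z+14v+9)(15z+v)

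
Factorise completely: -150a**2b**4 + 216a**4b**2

Every term has a factor of 6a**2b**2. Then 36a**2 - 25b**2 = (6a)² − (5b)².

6a**2b**2(6a + 5b)(6a - 5b)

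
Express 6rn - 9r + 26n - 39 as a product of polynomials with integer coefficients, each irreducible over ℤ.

(2n - 3)(3r + 13)

Group as (6rn - 9r) + (26n - 39) = 3r(2n - 3) + 13(2n - 3).
Both groups share the factor (2n - 3).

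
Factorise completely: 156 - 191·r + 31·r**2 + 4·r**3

Trying the rational-root candidates, r = 13/4 is a root, so (4·r - 13) divides it; the quotient is r**2 + 11·r - 12.
The remaining quadratic factors as (r - 1)(r + 12).

(4·r - 13)·(r + 12)·(r - 1)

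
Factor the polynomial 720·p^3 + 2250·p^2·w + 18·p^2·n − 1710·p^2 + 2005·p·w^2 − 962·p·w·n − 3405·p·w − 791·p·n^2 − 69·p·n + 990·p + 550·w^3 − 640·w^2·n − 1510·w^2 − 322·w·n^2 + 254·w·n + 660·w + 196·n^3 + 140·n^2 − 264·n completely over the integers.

(15·p + 10·w − 4·n)·(8·p + 5·w − 7·n − 11)·(6·p + 11·w + 7·n − 6)

Group: 15·p·(48·p^2 + 118·p·w + 14·p·n − 114·p + 55·w^2 − 42·w·n − 151·w − 49·n^2 − 35·n + 66) + (10·w − 4·n)·(48·p^2 + 118·p·w + 14·p·n − 114·p + 55·w^2 − 42·w·n − 151·w − 49·n^2 − 35·n + 66); both groups contain (48·p^2 + 118·p·w + 14·p·n − 114·p + 55·w^2 − 42·w·n − 151·w − 49·n^2 − 35·n + 66), so (15·p + 10·w − 4·n) is a factor with cofactor 48·p^2 + 118·p·w + 14·p·n − 114·p + 55·w^2 − 42·w·n − 151·w − 49·n^2 − 35·n + 66.
The cofactor groups again: 48·p^2 + 118·p·w + 14·p·n − 114·p + 55·w^2 − 42·w·n − 151·w − 49·n^2 − 35·n + 66 = 8·p·(6·p + 11·w + 7·n − 6) + (5·w − 7·n − 11)·(6·p + 11·w + 7·n − 6); both groups contain (6·p + 11·w + 7·n − 6), giving (8·p + 5·w − 7·n − 11)·(6·p + 11·w + 7·n − 6).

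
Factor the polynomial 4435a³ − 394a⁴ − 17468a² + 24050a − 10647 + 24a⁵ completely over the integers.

Among the possible rational roots, a = 1 is a root, so (a − 1) divides it; the quotient is 24a⁴ − 370a³ + 4065a² − 13403a + 10647.
Next, a = 13/4 is a root, so (4a − 13) is a factor; dividing leaves 6a³ − 73a² + 779a − 819.
Continuing, a = 7/6 is a root, giving the factor (6a − 7) and quotient a² − 11a + 117.
The quadratic a² − 11a + 117 has discriminant −347 < 0 and is irreducible over ℤ.

(4a − 13)(6a − 7)(a − 1)(a² − 11a + 117)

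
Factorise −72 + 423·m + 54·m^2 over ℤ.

Pull out the common factor 9, then factor the remaining trinomial.

9·(6·m − 1)·(m + 8)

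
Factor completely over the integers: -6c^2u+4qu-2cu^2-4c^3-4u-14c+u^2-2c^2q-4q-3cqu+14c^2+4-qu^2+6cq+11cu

Group: 2c(-2c^2-3cu+6c-u^2+4u-4) + (q-1)(-2c^2-3cu+6c-u^2+4u-4); both groups contain (-2c^2-3cu+6c-u^2+4u-4), so (2c+q-1) is a factor with cofactor -2c^2-3cu+6c-u^2+4u-4.
The cofactor groups again: -2c^2-3cu+6c-u^2+4u-4 = -2c(c+u-2) + (-u+2)(c+u-2); both groups contain (c+u-2), giving -(2c+u-2)(c+u-2).

-(2c+q-1)(2c+u-2)(c+u-2)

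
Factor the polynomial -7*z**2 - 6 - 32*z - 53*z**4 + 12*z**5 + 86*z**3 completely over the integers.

Testing divisors of the constant over divisors of the leading coefficient, z = 1 is a root, so (z - 1) divides it; the quotient is 12*z**4 - 41*z**3 + 45*z**2 + 38*z + 6.
Continuing, z = -1/3 is a root, giving the factor (3*z + 1) and quotient 4*z**3 - 15*z**2 + 20*z + 6.
Next, z = -1/4 is a root, giving the factor (4*z + 1) and quotient z**2 - 4*z + 6.
The quadratic z**2 - 4*z + 6 has discriminant -8 < 0 and is irreducible over ℤ.

(3*z + 1)*(4*z + 1)*(z - 1)*(z**2 - 4*z + 6)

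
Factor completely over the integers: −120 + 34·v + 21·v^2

Need a pair with product 21·(−120) = −2520 and sum 34: that's 70 and −36.
Split the middle term: 21·v^2 + 70·v − 36·v − 120 = 7·v·(3·v + 10) − 12·(3·v + 10).

(3·v + 10)·(7·v − 12)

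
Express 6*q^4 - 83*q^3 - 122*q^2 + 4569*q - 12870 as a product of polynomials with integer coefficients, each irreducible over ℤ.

Among the possible rational roots, q = 11 is a root, so (q - 11) divides it; the quotient is 6*q^3 - 17*q^2 - 309*q + 1170.
Continuing, q = 6 is a root, so (q - 6) divides it; the quotient is 6*q^2 + 19*q - 195.
The remaining quadratic factors as (3*q - 13)(2*q + 15).

(2*q + 15)*(3*q - 13)*(q - 11)*(q - 6)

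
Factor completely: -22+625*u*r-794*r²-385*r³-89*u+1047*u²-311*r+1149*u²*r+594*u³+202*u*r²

(11*u-5*r-2)*(9*u+11*r+1)*(6*u+7*r+11)

Group: 11*u*(54*u²+129*u*r+105*u+77*r²+128*r+11) + (-5*r-2)*(54*u²+129*u*r+105*u+77*r²+128*r+11); both groups contain (54*u²+129*u*r+105*u+77*r²+128*r+11), so (11*u-5*r-2) is a factor with cofactor 54*u²+129*u*r+105*u+77*r²+128*r+11.
The cofactor groups again: 54*u²+129*u*r+105*u+77*r²+128*r+11 = 9*u*(6*u+7*r+11) + (11*r+1)*(6*u+7*r+11); both groups contain (6*u+7*r+11), giving (9*u+11*r+1)*(6*u+7*r+11).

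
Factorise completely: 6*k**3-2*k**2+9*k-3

(3*k-1)*(2*k**2+3)

Group as (6*k**3+9*k) + (-2*k**2-3) = 3*k*(2*k**2+3) - (2*k**2+3).
Both groups share the factor (2*k**2+3).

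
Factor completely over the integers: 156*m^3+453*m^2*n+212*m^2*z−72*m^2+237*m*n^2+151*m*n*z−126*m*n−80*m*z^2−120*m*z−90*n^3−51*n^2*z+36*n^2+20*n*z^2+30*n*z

Group: 13*m*(12*m^2+21*m*n+20*m*z−6*n^2−5*n*z) + (15*n−4*z−6)*(12*m^2+21*m*n+20*m*z−6*n^2−5*n*z); both groups contain (12*m^2+21*m*n+20*m*z−6*n^2−5*n*z), so (13*m+15*n−4*z−6) is a factor with cofactor 12*m^2+21*m*n+20*m*z−6*n^2−5*n*z.
The cofactor groups again: 12*m^2+21*m*n+20*m*z−6*n^2−5*n*z = 3*m*(4*m−n) + (6*n+5*z)*(4*m−n); both groups contain (4*m−n), giving (3*m+6*n+5*z)*(4*m−n).

(13*m+15*n−4*z−6)*(3*m+6*n+5*z)*(4*m−n)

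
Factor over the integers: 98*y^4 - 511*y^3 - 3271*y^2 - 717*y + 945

By the rational root theorem, y = 3/7 is a root, giving the factor (7*y - 3) and quotient 14*y^3 - 67*y^2 - 496*y - 315.
Then y = -7/2 is a root, so (2*y + 7) is a factor; dividing leaves 7*y^2 - 58*y - 45.
The remaining quadratic factors as (y - 9)(7*y + 5).

(2*y + 7)*(7*y + 5)*(7*y - 3)*(y - 9)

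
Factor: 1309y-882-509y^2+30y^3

Among the possible rational roots, y = 7/6 is a root, so (6y-7) divides it; the quotient is 5y^2-79y+126.
The remaining quadratic factors as (5y-9)(y-14).

(5y-9)(6y-7)(y-14)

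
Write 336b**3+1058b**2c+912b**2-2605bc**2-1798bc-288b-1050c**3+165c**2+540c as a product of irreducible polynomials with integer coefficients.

(14b+5c-4)(3b+14c+9)(8b-15c)

Group: 3b(112b**2-170bc-32b-75c**2+60c) + (14c+9)(112b**2-170bc-32b-75c**2+60c); both groups contain (112b**2-170bc-32b-75c**2+60c), so (3b+14c+9) is a factor with cofactor 112b**2-170bc-32b-75c**2+60c.
The cofactor groups again: 112b**2-170bc-32b-75c**2+60c = 8b(14b+5c-4) - 15c(14b+5c-4); both groups contain (14b+5c-4), giving (8b-15c)(14b+5c-4).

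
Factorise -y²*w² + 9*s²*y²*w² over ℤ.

w²*y²*(3*s + 1)*(3*s - 1)

Pull out the common factor y²*w², leaving 9*s² - 1.
Recognize a difference of squares with the parts 3*s and 1.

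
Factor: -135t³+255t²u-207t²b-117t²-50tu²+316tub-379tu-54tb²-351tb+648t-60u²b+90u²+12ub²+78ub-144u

-(5t+6b-9)(9t-2u)(3t-5u+b+8)

Group: 5t(-27t²+51tu-9tb-72t-10u²+2ub+16u) + (6b-9)(-27t²+51tu-9tb-72t-10u²+2ub+16u); both groups contain (-27t²+51tu-9tb-72t-10u²+2ub+16u), so (5t+6b-9) is a factor with cofactor -27t²+51tu-9tb-72t-10u²+2ub+16u.
The cofactor groups again: -27t²+51tu-9tb-72t-10u²+2ub+16u = -9t(3t-5u+b+8) + 2u(3t-5u+b+8); both groups contain (3t-5u+b+8), giving -(9t-2u)(3t-5u+b+8).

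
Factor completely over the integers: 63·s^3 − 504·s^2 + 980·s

7·s·(3·s − 10)·(3·s − 14)

Pull out the common factor 7·s, then factor the remaining trinomial.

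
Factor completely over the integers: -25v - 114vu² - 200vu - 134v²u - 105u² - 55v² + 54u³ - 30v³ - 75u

-(6v - 2u + 5)(v + 3u)(5v + 9u + 5)

Group: 5v(-6v² - 16vu - 5v + 6u² - 15u) + (9u + 5)(-6v² - 16vu - 5v + 6u² - 15u); both groups contain (-6v² - 16vu - 5v + 6u² - 15u), so (5v + 9u + 5) is a factor with cofactor -6v² - 16vu - 5v + 6u² - 15u.
The cofactor groups again: -6v² - 16vu - 5v + 6u² - 15u = -v(6v - 2u + 5) - 3u(6v - 2u + 5); both groups contain (6v - 2u + 5), giving -(v + 3u)(6v - 2u + 5).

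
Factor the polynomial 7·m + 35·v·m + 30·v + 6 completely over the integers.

(5·v + 1)·(7·m + 6)

Group as (35·v·m + 30·v) + (7·m + 6) = 5·v·(7·m + 6) + (7·m + 6).
Both groups share the factor (7·m + 6).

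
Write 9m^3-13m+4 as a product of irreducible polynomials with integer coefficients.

Among the possible rational roots, m = 1/3 is a root, so (3m-1) is a factor; dividing leaves 3m^2+m-4.
The remaining quadratic factors as (m-1)(3m+4).

(3m+4)(3m-1)(m-1)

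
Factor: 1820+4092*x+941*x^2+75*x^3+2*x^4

Trying the rational-root candidates, x = -10 is a root, so (x+10) divides it; the quotient is 2*x^3+55*x^2+391*x+182.
Then x = -13 is a root, so (x+13) divides it; the quotient is 2*x^2+29*x+14.
The remaining quadratic factors as (x+14)(2*x+1).

(2*x+1)*(x+10)*(x+13)*(x+14)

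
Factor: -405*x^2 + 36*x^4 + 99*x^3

Pull out the common factor 9*x^2, then factor the remaining trinomial.

9*x^2*(4*x - 9)*(x + 5)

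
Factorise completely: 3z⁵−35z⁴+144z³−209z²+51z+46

(3z+1)(z−1)(z−2)(z²−9z+23)

Among the possible rational roots, z = 2 is a root, so (z−2) divides it; the quotient is 3z⁴−29z³+86z²−37z−23.
Continuing, z = −1/3 is a root, so (3z+1) is a factor; dividing leaves z³−10z²+32z−23.
Continuing, z = 1 is a root, giving the factor (z−1) and quotient z²−9z+23.
The quadratic z²−9z+23 has discriminant −11 < 0 and is irreducible over ℤ.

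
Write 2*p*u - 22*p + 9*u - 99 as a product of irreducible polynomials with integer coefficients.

(2*p + 9)*(u - 11)

Group as (2*p*u - 22*p) + (9*u - 99) = 2*p*(u - 11) + 9*(u - 11).
Both groups share the factor (u - 11).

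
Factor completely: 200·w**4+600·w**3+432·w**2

Pull out the common factor 8·w**2, then factor the remaining trinomial.

8·w**2·(5·w+6)·(5·w+9)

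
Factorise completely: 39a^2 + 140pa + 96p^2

Group: 8p(12p + 13a) + 3a(12p + 13a); both groups contain (12p + 13a).

(12p + 13a)(8p + 3a)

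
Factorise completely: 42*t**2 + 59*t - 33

(6*t + 11)*(7*t - 3)

Need a pair with product 42·(-33) = -1386 and sum 59: that's 77 and -18.
Split the middle term: 42*t**2 + 77*t - 18*t - 33 = 7*t*(6*t + 11) - 3*(6*t + 11).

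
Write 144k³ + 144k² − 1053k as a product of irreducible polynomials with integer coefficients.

Pull out the common factor 9k, then factor the remaining trinomial.

9k(4k + 13)(4k − 9)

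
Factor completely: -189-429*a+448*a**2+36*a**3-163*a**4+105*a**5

(3*a+1)*(5*a+7)*(7*a-9)*(a**2-2*a+3)

By the rational root theorem, a = -1/3 is a root, so (3*a+1) divides it; the quotient is 35*a**4-66*a**3+34*a**2+138*a-189.
Next, a = -7/5 is a root, so (5*a+7) divides it; the quotient is 7*a**3-23*a**2+39*a-27.
Continuing, a = 9/7 is a root, so (7*a-9) divides it; the quotient is a**2-2*a+3.
The quadratic a**2-2*a+3 has discriminant -8 < 0 and is irreducible over ℤ.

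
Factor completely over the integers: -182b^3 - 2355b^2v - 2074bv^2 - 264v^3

-(13b + 2v)(14b + 11v)(b + 12v)

Group: b(-182b^2 - 171bv - 22v^2) + 12v(-182b^2 - 171bv - 22v^2); both groups contain (-182b^2 - 171bv - 22v^2), so (b + 12v) is a factor with cofactor -182b^2 - 171bv - 22v^2.
The cofactor groups again: -182b^2 - 171bv - 22v^2 = -14b(13b + 2v) - 11v(13b + 2v); both groups contain (13b + 2v), giving -(14b + 11v)(13b + 2v).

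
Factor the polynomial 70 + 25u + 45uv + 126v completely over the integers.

Group as (45uv + 25u) + (126v + 70) = 5u(9v + 5) + 14(9v + 5).
Both groups share the factor (9v + 5).

(5u + 14)(9v + 5)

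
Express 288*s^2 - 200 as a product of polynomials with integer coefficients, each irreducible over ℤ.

Pull out the common factor 8; 36*s^2 - 25 is a difference of squares.

8*(6*s + 5)*(6*s - 5)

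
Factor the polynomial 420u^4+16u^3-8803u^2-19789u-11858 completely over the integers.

(2u-11)(5u+14)(6u+7)(7u+11)

Trying the rational-root candidates, u = -7/6 is a root, giving the factor (6u+7) and quotient 70u^3-79u^2-1375u-1694.
Continuing, u = -11/7 is a root, so (7u+11) is a factor; dividing leaves 10u^2-27u-154.
The remaining quadratic factors as (5u+14)(2u-11).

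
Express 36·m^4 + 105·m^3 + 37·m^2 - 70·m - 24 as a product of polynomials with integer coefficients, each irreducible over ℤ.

(3·m + 1)·(3·m + 4)·(4·m - 3)·(m + 2)

Among the possible rational roots, m = -1/3 is a root, so (3·m + 1) is a factor; dividing leaves 12·m^3 + 31·m^2 + 2·m - 24.
Then m = 3/4 is a root, so (4·m - 3) divides it; the quotient is 3·m^2 + 10·m + 8.
The remaining quadratic factors as (3·m + 4)(m + 2).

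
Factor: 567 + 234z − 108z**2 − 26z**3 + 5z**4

By the rational root theorem, z = −3 is a root, so (z + 3) is a factor; dividing leaves 5z**3 − 41z**2 + 15z + 189.
Continuing, z = 3 is a root, so (z − 3) is a factor; dividing leaves 5z**2 − 26z − 63.
The remaining quadratic factors as (5z + 9)(z − 7).

(5z + 9)(z + 3)(z − 3)(z − 7)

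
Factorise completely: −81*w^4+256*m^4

Difference of squares twice: with A = 4*m and B = 3*w, A⁴ − B⁴ = (A² − B²)(A² + B²), and A² − B² factors again.

(4*m+3*w)*(4*m−3*w)*(16*m^2+9*w^2)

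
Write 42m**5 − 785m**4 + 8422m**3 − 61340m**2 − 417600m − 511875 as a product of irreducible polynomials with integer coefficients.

Among the possible rational roots, m = −13/6 is a root, so (6m + 13) divides it; the quotient is 7m**4 − 146m**3 + 1720m**2 − 13950m − 39375.
Then m = 15 is a root, so (m − 15) divides it; the quotient is 7m**3 − 41m**2 + 1105m + 2625.
Then m = −15/7 is a root, so (7m + 15) is a factor; dividing leaves m**2 − 8m + 175.
The quadratic m**2 − 8m + 175 has discriminant −636 < 0 and is irreducible over ℤ.

(6m + 13)(7m + 15)(m − 15)(m**2 − 8m + 175)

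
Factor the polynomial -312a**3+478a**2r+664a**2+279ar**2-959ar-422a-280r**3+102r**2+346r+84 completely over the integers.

-(13a-8r-6)(4a-7r-2)(6a+5r-7)

Group: 6a(-52a**2+123ar+50a-56r**2-58r-12) + (5r-7)(-52a**2+123ar+50a-56r**2-58r-12); both groups contain (-52a**2+123ar+50a-56r**2-58r-12), so (6a+5r-7) is a factor with cofactor -52a**2+123ar+50a-56r**2-58r-12.
The cofactor groups again: -52a**2+123ar+50a-56r**2-58r-12 = -13a(4a-7r-2) + (8r+6)(4a-7r-2); both groups contain (4a-7r-2), giving -(13a-8r-6)(4a-7r-2).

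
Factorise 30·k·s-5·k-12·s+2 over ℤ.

Group as (30·k·s-5·k) + (-12·s+2) = 5·k·(6·s-1) - 2·(6·s-1).
Both groups share the factor (6·s-1).

(5·k-2)·(6·s-1)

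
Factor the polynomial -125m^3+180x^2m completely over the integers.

5m(6x-5m)(6x+5m)

Every term has a factor of 5m. Then 36x^2-25m^2 = (6x)² − (5m)².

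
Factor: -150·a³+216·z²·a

Pull out the common factor 6·a; 36·z²-25·a² is a difference of squares.

6·a·(6·z-5·a)·(6·z+5·a)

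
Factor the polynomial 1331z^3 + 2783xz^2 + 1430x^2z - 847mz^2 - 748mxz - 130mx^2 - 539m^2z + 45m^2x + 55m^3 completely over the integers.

Group: 5m(11m^2 - 13mx - 132mz + 143xz + 121z^2) + (10x + 11z)(11m^2 - 13mx - 132mz + 143xz + 121z^2); both groups contain (11m^2 - 13mx - 132mz + 143xz + 121z^2), so (5m + 10x + 11z) is a factor with cofactor 11m^2 - 13mx - 132mz + 143xz + 121z^2.
The cofactor groups again: 11m^2 - 13mx - 132mz + 143xz + 121z^2 = 11m(m - 11z) + (-13x - 11z)(m - 11z); both groups contain (m - 11z), giving (11m - 13x - 11z)(m - 11z).

(11m - 13x - 11z)(5m + 10x + 11z)(m - 11z)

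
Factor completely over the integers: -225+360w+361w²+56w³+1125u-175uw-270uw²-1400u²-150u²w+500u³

(10u+7w-3)(10u-8w-15)(5u-w-5)

Group: 10u(50u²-50uw-125u+8w²+55w+75) + (7w-3)(50u²-50uw-125u+8w²+55w+75); both groups contain (50u²-50uw-125u+8w²+55w+75), so (10u+7w-3) is a factor with cofactor 50u²-50uw-125u+8w²+55w+75.
The cofactor groups again: 50u²-50uw-125u+8w²+55w+75 = 10u(5u-w-5) + (-8w-15)(5u-w-5); both groups contain (5u-w-5), giving (10u-8w-15)(5u-w-5).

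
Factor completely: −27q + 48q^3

3q(4q + 3)(4q − 3)

Factor out 3q, leaving 16q^2 − 9, which is a difference of two squares.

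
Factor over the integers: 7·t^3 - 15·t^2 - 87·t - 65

(7·t + 13)·(t + 1)·(t - 5)

Trying the rational-root candidates, t = 5 is a root, so (t - 5) is a factor; dividing leaves 7·t^2 + 20·t + 13.
The remaining quadratic factors as (t + 1)(7·t + 13).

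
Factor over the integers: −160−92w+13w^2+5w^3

(5w+8)(w+5)(w−4)

Among the possible rational roots, w = −8/5 is a root, so (5w+8) is a factor; dividing leaves w^2+w−20.
The remaining quadratic factors as (w+5)(w−4).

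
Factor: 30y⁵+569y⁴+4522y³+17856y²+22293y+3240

(5y+9)(6y+1)(y+8)(y²+9y+45)

Testing divisors of the constant over divisors of the leading coefficient, y = −1/6 is a root, so (6y+1) is a factor; dividing leaves 5y⁴+94y³+738y²+2853y+3240.
Next, y = −8 is a root, so (y+8) divides it; the quotient is 5y³+54y²+306y+405.
Next, y = −9/5 is a root, giving the factor (5y+9) and quotient y²+9y+45.
The quadratic y²+9y+45 has discriminant −99 < 0 and is irreducible over ℤ.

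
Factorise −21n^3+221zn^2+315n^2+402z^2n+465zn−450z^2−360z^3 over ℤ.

Group: 2z(−180z^2−69zn−225z+7n^2−105n) − 3n(−180z^2−69zn−225z+7n^2−105n); both groups contain (−180z^2−69zn−225z+7n^2−105n), so (2z−3n) is a factor with cofactor −180z^2−69zn−225z+7n^2−105n.
The cofactor groups again: −180z^2−69zn−225z+7n^2−105n = −12z(15z+7n) + (n−15)(15z+7n); both groups contain (15z+7n), giving −(12z−n+15)(15z+7n).

−(2z−3n)(12z−n+15)(15z+7n)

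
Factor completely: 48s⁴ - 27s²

Every term has a factor of 3s². Then 16s² - 9 = (4s)² − (3)².

3s²(4s + 3)(4s - 3)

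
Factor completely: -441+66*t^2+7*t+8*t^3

By the rational root theorem, t = 9/4 is a root, so (4*t-9) divides it; the quotient is 2*t^2+21*t+49.
The remaining quadratic factors as (t+7)(2*t+7).

(2*t+7)*(4*t-9)*(t+7)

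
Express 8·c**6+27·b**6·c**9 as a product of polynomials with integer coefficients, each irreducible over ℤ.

c**6·(3·b**2·c+2)·(9·b**4·c**2-6·b**2·c+4)

Factor out c**6 first: what remains is 27·b**6·c**3+8.
Recognize a sum of cubes with the parts 3·b**2·c and 2.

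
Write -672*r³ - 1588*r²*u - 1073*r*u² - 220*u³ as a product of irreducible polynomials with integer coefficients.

-(12*r + 5*u)*(7*r + 4*u)*(8*r + 11*u)

Group: 8*r*(-84*r² - 83*r*u - 20*u²) + 11*u*(-84*r² - 83*r*u - 20*u²); both groups contain (-84*r² - 83*r*u - 20*u²), so (8*r + 11*u) is a factor with cofactor -84*r² - 83*r*u - 20*u².
The cofactor groups again: -84*r² - 83*r*u - 20*u² = -12*r*(7*r + 4*u) - 5*u*(7*r + 4*u); both groups contain (7*r + 4*u), giving -(12*r + 5*u)*(7*r + 4*u).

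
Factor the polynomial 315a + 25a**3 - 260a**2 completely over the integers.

Pull out the common factor 5a, then factor the remaining trinomial.

5a(5a - 7)(a - 9)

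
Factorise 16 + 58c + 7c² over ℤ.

Need a pair with product 7·16 = 112 and sum 58: that's 56 and 2.
Split the middle term: 7c² + 56c + 2c + 16 = 7c(c + 8) + 2(c + 8).

(7c + 2)(c + 8)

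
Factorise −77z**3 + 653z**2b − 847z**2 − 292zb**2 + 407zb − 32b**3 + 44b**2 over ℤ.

−(7z − 4b)(z − 8b + 11)(11z + b)

Group: z(−77z**2 + 37zb + 4b**2) + (−8b + 11)(−77z**2 + 37zb + 4b**2); both groups contain (−77z**2 + 37zb + 4b**2), so (z − 8b + 11) is a factor with cofactor −77z**2 + 37zb + 4b**2.
The cofactor groups again: −77z**2 + 37zb + 4b**2 = −11z(7z − 4b) − b(7z − 4b); both groups contain (7z − 4b), giving −(11z + b)(7z − 4b).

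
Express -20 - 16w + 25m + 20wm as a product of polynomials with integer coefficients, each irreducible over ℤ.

(4w + 5)(5m - 4)

Group as (20wm - 16w) + (25m - 20) = 4w(5m - 4) + 5(5m - 4).
Both groups share the factor (5m - 4).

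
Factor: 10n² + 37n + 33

(2n + 3)(5n + 11)

Need a pair with product 10·33 = 330 and sum 37: that's 15 and 22.
Split the middle term: 10n² + 15n + 22n + 33 = 5n(2n + 3) + 11(2n + 3).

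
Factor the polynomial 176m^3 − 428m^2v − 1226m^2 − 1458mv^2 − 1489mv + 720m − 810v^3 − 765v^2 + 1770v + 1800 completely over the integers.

Group: 8m(22m^2 − 81mv − 112m − 81v^2 − 198v − 120) + (10v − 15)(22m^2 − 81mv − 112m − 81v^2 − 198v − 120); both groups contain (22m^2 − 81mv − 112m − 81v^2 − 198v − 120), so (8m + 10v − 15) is a factor with cofactor 22m^2 − 81mv − 112m − 81v^2 − 198v − 120.
The cofactor groups again: 22m^2 − 81mv − 112m − 81v^2 − 198v − 120 = 2m(11m + 9v + 10) + (−9v − 12)(11m + 9v + 10); both groups contain (11m + 9v + 10), giving (2m − 9v − 12)(11m + 9v + 10).

(11m + 9v + 10)(2m − 9v − 12)(8m + 10v − 15)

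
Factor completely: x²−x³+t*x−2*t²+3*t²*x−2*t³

−(2*t+x)*(t−x)*(t−x+1)

Group: t*(−2*t²+t*x+x²) + (−x+1)*(−2*t²+t*x+x²); both groups contain (−2*t²+t*x+x²), so (t−x+1) is a factor with cofactor −2*t²+t*x+x².
The cofactor groups again: −2*t²+t*x+x² = −t*(2*t+x) + x*(2*t+x); both groups contain (2*t+x), giving −(t−x)*(2*t+x).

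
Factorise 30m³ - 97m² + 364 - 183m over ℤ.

Testing divisors of the constant over divisors of the leading coefficient, m = 4 is a root, so (m - 4) divides it; the quotient is 30m² + 23m - 91.
The remaining quadratic factors as (5m - 7)(6m + 13).

(5m - 7)(6m + 13)(m - 4)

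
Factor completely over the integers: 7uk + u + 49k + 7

Group as (7uk + u) + (49k + 7) = u(7k + 1) + 7(7k + 1).
Both groups share the factor (7k + 1).

(7k + 1)(u + 7)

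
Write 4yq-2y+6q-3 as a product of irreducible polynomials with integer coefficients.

(2q-1)(2y+3)

Group as (4yq-2y) + (6q-3) = 2y(2q-1) + 3(2q-1).
Both groups share the factor (2q-1).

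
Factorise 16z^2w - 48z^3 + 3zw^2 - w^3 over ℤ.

-(3z - w)(4z - w)(4z + w)

Group: 4z(-12z^2 + zw + w^2) - w(-12z^2 + zw + w^2); both groups contain (-12z^2 + zw + w^2), so (4z - w) is a factor with cofactor -12z^2 + zw + w^2.
The cofactor groups again: -12z^2 + zw + w^2 = -4z(3z - w) - w(3z - w); both groups contain (3z - w), giving -(4z + w)(3z - w).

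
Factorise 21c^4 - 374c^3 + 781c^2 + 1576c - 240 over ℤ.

By the rational root theorem, c = -4/3 is a root, so (3c + 4) divides it; the quotient is 7c^3 - 134c^2 + 439c - 60.
Next, c = 1/7 is a root, giving the factor (7c - 1) and quotient c^2 - 19c + 60.
The remaining quadratic factors as (c - 15)(c - 4).

(3c + 4)(7c - 1)(c - 15)(c - 4)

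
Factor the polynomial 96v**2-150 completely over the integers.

6(4v+5)(4v-5)

Every term has a factor of 6. Then 16v**2-25 = (4v)² − (5)².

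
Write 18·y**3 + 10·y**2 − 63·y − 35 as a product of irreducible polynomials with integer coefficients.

(9·y + 5)·(2·y**2 − 7)

Group as (18·y**3 − 63·y) + (10·y**2 − 35) = 9·y·(2·y**2 − 7) + 5·(2·y**2 − 7).
Both groups share the factor (2·y**2 − 7).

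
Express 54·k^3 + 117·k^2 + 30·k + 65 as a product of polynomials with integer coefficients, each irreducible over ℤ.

(6·k + 13)·(9·k^2 + 5)

Group as (54·k^3 + 30·k) + (117·k^2 + 65) = 6·k·(9·k^2 + 5) + 13·(9·k^2 + 5).
Both groups share the factor (9·k^2 + 5).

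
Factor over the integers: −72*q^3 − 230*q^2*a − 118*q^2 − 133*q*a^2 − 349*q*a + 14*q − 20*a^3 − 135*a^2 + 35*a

−(9*q + 4*a − 1)*(2*q + 5*a)*(4*q + a + 7)

Group: 2*q*(−36*q^2 − 25*q*a − 59*q − 4*a^2 − 27*a + 7) + 5*a*(−36*q^2 − 25*q*a − 59*q − 4*a^2 − 27*a + 7); both groups contain (−36*q^2 − 25*q*a − 59*q − 4*a^2 − 27*a + 7), so (2*q + 5*a) is a factor with cofactor −36*q^2 − 25*q*a − 59*q − 4*a^2 − 27*a + 7.
The cofactor groups again: −36*q^2 − 25*q*a − 59*q − 4*a^2 − 27*a + 7 = −9*q*(4*q + a + 7) + (−4*a + 1)*(4*q + a + 7); both groups contain (4*q + a + 7), giving −(9*q + 4*a − 1)*(4*q + a + 7).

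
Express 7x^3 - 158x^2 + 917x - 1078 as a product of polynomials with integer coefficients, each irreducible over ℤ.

Trying the rational-root candidates, x = 11/7 is a root, so (7x - 11) divides it; the quotient is x^2 - 21x + 98.
The remaining quadratic factors as (x - 14)(x - 7).

(7x - 11)(x - 14)(x - 7)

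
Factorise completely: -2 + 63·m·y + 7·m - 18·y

(7·m - 2)·(9·y + 1)

Group as (63·m·y + 7·m) + (-18·y - 2) = 7·m·(9·y + 1) - 2·(9·y + 1).
Both groups share the factor (9·y + 1).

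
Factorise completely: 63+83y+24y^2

(3y+7)(8y+9)

Need a pair with product 24·63 = 1512 and sum 83: that's 27 and 56.
Split the middle term: 24y^2+27y + 56y+63 = 3y(8y+9) + 7(8y+9).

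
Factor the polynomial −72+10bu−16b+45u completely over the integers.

(2b+9)(5u−8)

Group as (10bu−16b) + (45u−72) = 2b(5u−8) + 9(5u−8).
Both groups share the factor (5u−8).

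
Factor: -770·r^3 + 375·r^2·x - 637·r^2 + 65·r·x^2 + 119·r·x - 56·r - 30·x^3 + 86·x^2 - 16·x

Group: 7·r·(-110·r^2 + 85·r·x - 91·r - 15·x^2 + 43·x - 8) + 2·x·(-110·r^2 + 85·r·x - 91·r - 15·x^2 + 43·x - 8); both groups contain (-110·r^2 + 85·r·x - 91·r - 15·x^2 + 43·x - 8), so (7·r + 2·x) is a factor with cofactor -110·r^2 + 85·r·x - 91·r - 15·x^2 + 43·x - 8.
The cofactor groups again: -110·r^2 + 85·r·x - 91·r - 15·x^2 + 43·x - 8 = -10·r·(11·r - 3·x + 8) + (5·x - 1)·(11·r - 3·x + 8); both groups contain (11·r - 3·x + 8), giving -(10·r - 5·x + 1)·(11·r - 3·x + 8).

-(10·r - 5·x + 1)·(11·r - 3·x + 8)·(7·r + 2·x)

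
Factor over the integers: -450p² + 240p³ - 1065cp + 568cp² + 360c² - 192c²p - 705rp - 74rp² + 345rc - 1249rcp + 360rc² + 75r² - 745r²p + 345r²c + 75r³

(15r - 8p + 15)(r + 3c - 10p)(5r + 8c + 3p)

Group: 15r(5r² + 23rc - 47rp + 24c² - 71cp - 30p²) + (-8p + 15)(5r² + 23rc - 47rp + 24c² - 71cp - 30p²); both groups contain (5r² + 23rc - 47rp + 24c² - 71cp - 30p²), so (15r - 8p + 15) is a factor with cofactor 5r² + 23rc - 47rp + 24c² - 71cp - 30p².
The cofactor groups again: 5r² + 23rc - 47rp + 24c² - 71cp - 30p² = r(5r + 8c + 3p) + (3c - 10p)(5r + 8c + 3p); both groups contain (5r + 8c + 3p), giving (r + 3c - 10p)(5r + 8c + 3p).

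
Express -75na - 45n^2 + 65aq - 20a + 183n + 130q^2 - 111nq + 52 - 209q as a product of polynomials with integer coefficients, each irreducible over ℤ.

Group: -15n(3n + 5a + 10q - 13) + (13q - 4)(3n + 5a + 10q - 13); both groups contain (3n + 5a + 10q - 13).

-(15n - 13q + 4)(3n + 5a + 10q - 13)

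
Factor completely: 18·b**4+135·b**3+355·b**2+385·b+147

(3·b+7)·(6·b+7)·(b+1)·(b+3)

Trying the rational-root candidates, b = -1 is a root, so (b+1) divides it; the quotient is 18·b**3+117·b**2+238·b+147.
Then b = -7/6 is a root, so (6·b+7) is a factor; dividing leaves 3·b**2+16·b+21.
The remaining quadratic factors as (3·b+7)(b+3).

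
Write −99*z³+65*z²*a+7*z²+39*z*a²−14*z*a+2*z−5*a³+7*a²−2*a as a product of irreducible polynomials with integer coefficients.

Group: 11*z*(−9*z²+10*z*a−z−a²+a) + (5*a−2)*(−9*z²+10*z*a−z−a²+a); both groups contain (−9*z²+10*z*a−z−a²+a), so (11*z+5*a−2) is a factor with cofactor −9*z²+10*z*a−z−a²+a.
The cofactor groups again: −9*z²+10*z*a−z−a²+a = −z*(9*z−a+1) + a*(9*z−a+1); both groups contain (9*z−a+1), giving −(z−a)*(9*z−a+1).

−(9*z−a+1)*(z−a)*(11*z+5*a−2)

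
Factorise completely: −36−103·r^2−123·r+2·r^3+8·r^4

Trying the rational-root candidates, r = −3/4 is a root, so (4·r+3) is a factor; dividing leaves 2·r^3−r^2−25·r−12.
Then r = 4 is a root, giving the factor (r−4) and quotient 2·r^2+7·r+3.
The remaining quadratic factors as (r+3)(2·r+1).

(2·r+1)·(4·r+3)·(r+3)·(r−4)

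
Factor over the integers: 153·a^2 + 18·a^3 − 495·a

9·a·(2·a − 5)·(a + 11)

Pull out the common factor 9·a, then factor the remaining trinomial.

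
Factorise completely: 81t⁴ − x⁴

(3t + x)(3t − x)(9t² + x²)

Difference of squares twice: with A = 3t and B = x, A⁴ − B⁴ = (A² − B²)(A² + B²), and A² − B² factors again.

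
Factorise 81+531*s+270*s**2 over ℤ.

9*(5*s+9)*(6*s+1)

Pull out the common factor 9, then factor the remaining trinomial.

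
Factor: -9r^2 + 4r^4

r^2(2r + 3)(2r - 3)

Pull out the common factor r^2, leaving 4r^2 - 9.
Recognize a difference of squares with the parts 2r and 3.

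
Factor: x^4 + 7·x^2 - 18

Substitute u = x^2 to get a quadratic in u, then factor.
x^2 + 9 is irreducible over ℤ (sum of squares).
x^2 - 2 is irreducible over ℤ (2 is not a perfect square).

(x^2 + 9)·(x^2 - 2)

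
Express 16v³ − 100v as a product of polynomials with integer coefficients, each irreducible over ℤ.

4v(2v + 5)(2v − 5)

Pull out the common factor 4v; 4v² − 25 is a difference of squares.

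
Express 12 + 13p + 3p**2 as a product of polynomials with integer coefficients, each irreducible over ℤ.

(3p + 4)(p + 3)

Need a pair with product 3·12 = 36 and sum 13: that's 4 and 9.
Split the middle term: 3p**2 + 4p + 9p + 12 = p(3p + 4) + 3(3p + 4).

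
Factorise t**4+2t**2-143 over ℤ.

Substitute u = t**2 to get a quadratic in u, then factor.
t**2-11 is irreducible over ℤ (11 is not a perfect square).
t**2+13 is irreducible over ℤ (always positive, so no real roots).

(t**2+13)(t**2-11)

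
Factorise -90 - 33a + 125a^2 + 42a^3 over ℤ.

(6a + 5)(7a - 6)(a + 3)

Among the possible rational roots, a = -3 is a root, so (a + 3) divides it; the quotient is 42a^2 - a - 30.
The remaining quadratic factors as (6a + 5)(7a - 6).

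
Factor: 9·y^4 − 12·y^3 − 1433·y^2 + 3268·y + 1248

(3·y + 1)·(3·y − 8)·(y + 13)·(y − 12)

Testing divisors of the constant over divisors of the leading coefficient, y = −13 is a root, giving the factor (y + 13) and quotient 9·y^3 − 129·y^2 + 244·y + 96.
Then y = 12 is a root, so (y − 12) divides it; the quotient is 9·y^2 − 21·y − 8.
The remaining quadratic factors as (3·y − 8)(3·y + 1).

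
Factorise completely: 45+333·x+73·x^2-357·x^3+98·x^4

(2·x-3)·(7·x+1)·(7·x+5)·(x-3)

By the rational root theorem, x = -5/7 is a root, giving the factor (7·x+5) and quotient 14·x^3-61·x^2+54·x+9.
Next, x = 3/2 is a root, giving the factor (2·x-3) and quotient 7·x^2-20·x-3.
The remaining quadratic factors as (7·x+1)(x-3).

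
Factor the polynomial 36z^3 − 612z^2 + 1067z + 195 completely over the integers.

By the rational root theorem, z = 13/6 is a root, giving the factor (6z − 13) and quotient 6z^2 − 89z − 15.
The remaining quadratic factors as (z − 15)(6z + 1).

(6z + 1)(6z − 13)(z − 15)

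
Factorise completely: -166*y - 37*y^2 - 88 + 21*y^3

(3*y + 2)*(7*y + 11)*(y - 4)

By the rational root theorem, y = -11/7 is a root, giving the factor (7*y + 11) and quotient 3*y^2 - 10*y - 8.
The remaining quadratic factors as (y - 4)(3*y + 2).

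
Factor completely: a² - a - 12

(a + 3)(a - 4)

Two integers with product -12 and sum -1 are -4 and 3.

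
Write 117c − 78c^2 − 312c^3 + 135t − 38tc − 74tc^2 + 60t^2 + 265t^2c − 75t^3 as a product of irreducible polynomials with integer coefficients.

−(5t − 12c − 9)(t − 2c + 1)(15t + 13c)

Group: t(−75t^2 + 115tc + 135t + 156c^2 + 117c) + (−2c + 1)(−75t^2 + 115tc + 135t + 156c^2 + 117c); both groups contain (−75t^2 + 115tc + 135t + 156c^2 + 117c), so (t − 2c + 1) is a factor with cofactor −75t^2 + 115tc + 135t + 156c^2 + 117c.
The cofactor groups again: −75t^2 + 115tc + 135t + 156c^2 + 117c = −15t(5t − 12c − 9) − 13c(5t − 12c − 9); both groups contain (5t − 12c − 9), giving −(15t + 13c)(5t − 12c − 9).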